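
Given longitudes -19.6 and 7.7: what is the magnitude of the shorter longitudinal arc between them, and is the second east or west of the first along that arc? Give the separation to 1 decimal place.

Raw difference: 7.7 − -19.6 = 27.3°.
Normalise into (−180°, 180°]: 27.3° stays 27.3°.
Positive ⇒ the second point lies to the east; separation 27.3°.

27.3° east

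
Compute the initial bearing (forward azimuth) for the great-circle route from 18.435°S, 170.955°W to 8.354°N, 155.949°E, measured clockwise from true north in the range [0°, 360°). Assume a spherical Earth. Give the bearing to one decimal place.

306.5°

Δλ = 155.949 − -170.955 = 326.904°; wrapped into (−180°, 180°]: -33.096°.
θ = atan2( sin Δλ · cos φ₂ , cos φ₁ · sin φ₂ − sin φ₁ · cos φ₂ · cos Δλ )
  = atan2(-0.54025, 0.39994) = -53.488° → normalised to [0°, 360°): 306.512°.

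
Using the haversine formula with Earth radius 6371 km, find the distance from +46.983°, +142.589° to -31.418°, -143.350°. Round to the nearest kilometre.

11429 km

Δλ = -143.350 − 142.589 = -285.939°; wrapped into (−180°, 180°]: 74.061°.
Δφ = -31.418 − 46.983 = -78.401°.
a = sin²(Δφ/2) + cos φ₁ · cos φ₂ · sin²(Δλ/2) = 0.610627.
c = 2·atan2(√a, √(1−a)) = 1.79390 rad → d = 6371·c ≈ 11428.92 km.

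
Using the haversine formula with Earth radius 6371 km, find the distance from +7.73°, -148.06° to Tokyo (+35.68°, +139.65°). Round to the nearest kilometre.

Δλ = 139.65 − -148.06 = 287.71°; wrapped into (−180°, 180°]: -72.29°.
Δφ = 35.68 − 7.73 = 27.95°.
a = sin²(Δφ/2) + cos φ₁ · cos φ₂ · sin²(Δλ/2) = 0.338349.
c = 2·atan2(√a, √(1−a)) = 1.24158 rad → d = 6371·c ≈ 7910.10 km.

7910 km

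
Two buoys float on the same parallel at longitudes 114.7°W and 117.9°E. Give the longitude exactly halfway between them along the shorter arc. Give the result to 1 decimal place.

178.4°W

Signed shortest Δλ from -114.7° to +117.9° is -127.4°.
Midpoint longitude = -114.7° + (-127.4°)/2 = -114.7° − 63.7° = -178.4°.
(The naïve average (-114.7 + +117.9)/2 = 1.6° is on the wrong side of the globe.)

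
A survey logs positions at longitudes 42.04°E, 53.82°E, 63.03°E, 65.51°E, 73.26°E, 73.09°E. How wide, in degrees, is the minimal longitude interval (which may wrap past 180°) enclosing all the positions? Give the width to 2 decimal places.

31.22°

Sort the longitudes: +42.04°, +53.82°, +63.03°, +65.51°, +73.09°, +73.26°.
Eastward gaps between consecutive values (wrapping around): 11.78°, 9.21°, 2.48°, 7.58°, 0.17°, 328.78°.
Largest gap = 328.78° ⇒ minimal covering band is its complement: 360° − 328.78° = 31.22°.
Band runs from +42.04° eastward to +73.26°.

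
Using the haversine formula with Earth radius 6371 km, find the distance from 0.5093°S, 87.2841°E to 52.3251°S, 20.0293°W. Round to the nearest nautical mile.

Δλ = -20.0293 − 87.2841 = -107.3134°.
Δφ = -52.3251 − -0.5093 = -51.8158°.
a = sin²(Δφ/2) + cos φ₁ · cos φ₂ · sin²(Δλ/2) = 0.587422.
c = 2·atan2(√a, √(1−a)) = 1.74654 rad → d = 6371·c ≈ 11127.23 km ≈ 6008.22 nmi.

6008 nmi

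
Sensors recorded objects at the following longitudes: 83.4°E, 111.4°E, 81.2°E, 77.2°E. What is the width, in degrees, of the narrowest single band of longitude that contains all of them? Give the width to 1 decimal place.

Sort the longitudes: +77.2°, +81.2°, +83.4°, +111.4°.
Eastward gaps between consecutive values (wrapping around): 4.0°, 2.2°, 28.0°, 325.8°.
Largest gap = 325.8° ⇒ minimal covering band is its complement: 360° − 325.8° = 34.2°.
Band runs from +77.2° eastward to +111.4°.

34.2°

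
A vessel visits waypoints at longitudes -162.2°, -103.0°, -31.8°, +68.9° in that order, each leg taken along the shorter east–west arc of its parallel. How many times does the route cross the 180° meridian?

Leg 1: -162.2° → -103.0°, shortest Δλ = 59.2° (east) — does not cross 180°.
Leg 2: -103.0° → -31.8°, shortest Δλ = 71.2° (east) — does not cross 180°.
Leg 3: -31.8° → +68.9°, shortest Δλ = 100.7° (east) — does not cross 180°.
Total crossings: 0.

0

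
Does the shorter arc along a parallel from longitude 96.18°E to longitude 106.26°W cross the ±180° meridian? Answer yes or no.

Naïve |-106.26 − 96.18| = 202.44° > 180°, so the shorter arc goes the other way round — across 180°.
Signed shortest Δλ = ((-106.26 − 96.18 + 180) mod 360) − 180 = 157.56°.
Going east by 157.56° from +96.18° passes through 180° before reaching -106.26°.

Yes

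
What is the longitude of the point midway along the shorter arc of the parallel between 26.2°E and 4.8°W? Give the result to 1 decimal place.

Signed shortest Δλ from +26.2° to -4.8° is -31.0°.
Midpoint longitude = +26.2° + (-31.0°)/2 = +26.2° − 15.5° = +10.7°.

10.7°E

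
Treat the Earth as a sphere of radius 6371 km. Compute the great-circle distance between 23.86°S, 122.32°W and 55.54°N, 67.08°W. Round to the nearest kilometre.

Δλ = -67.08 − -122.32 = 55.24°.
Δφ = 55.54 − -23.86 = 79.40°.
a = sin²(Δφ/2) + cos φ₁ · cos φ₂ · sin²(Δλ/2) = 0.519245.
c = 2·atan2(√a, √(1−a)) = 1.60930 rad → d = 6371·c ≈ 10252.82 km.

10253 km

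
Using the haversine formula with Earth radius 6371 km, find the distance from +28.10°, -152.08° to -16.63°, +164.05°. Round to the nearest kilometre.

6857 km

Δλ = 164.05 − -152.08 = 316.13°; wrapped into (−180°, 180°]: -43.87°.
Δφ = -16.63 − 28.10 = -44.73°.
a = sin²(Δφ/2) + cos φ₁ · cos φ₂ · sin²(Δλ/2) = 0.262730.
c = 2·atan2(√a, √(1−a)) = 1.07636 rad → d = 6371·c ≈ 6857.46 km.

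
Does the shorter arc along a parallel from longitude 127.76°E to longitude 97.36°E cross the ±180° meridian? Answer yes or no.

Signed shortest Δλ = ((97.36 − 127.76 + 180) mod 360) − 180 = -30.4°.
Going west by 30.4° from +127.76° reaches +97.36° without touching 180°.

No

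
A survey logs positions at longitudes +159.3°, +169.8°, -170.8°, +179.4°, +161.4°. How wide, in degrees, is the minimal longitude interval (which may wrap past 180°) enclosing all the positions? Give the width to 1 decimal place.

29.9°

Sort the longitudes: -170.8°, +159.3°, +161.4°, +169.8°, +179.4°.
Eastward gaps between consecutive values (wrapping around): 330.1°, 2.1°, 8.4°, 9.6°, 9.8°.
Largest gap = 330.1° ⇒ minimal covering band is its complement: 360° − 330.1° = 29.9°.
Band runs from +159.3° eastward to -170.8°, crossing the antimeridian.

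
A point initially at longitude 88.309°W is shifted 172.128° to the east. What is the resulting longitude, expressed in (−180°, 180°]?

Start at -88.309°; shift +172.128° → +83.819°.
+83.819° already lies in (−180°, 180°].

83.819°E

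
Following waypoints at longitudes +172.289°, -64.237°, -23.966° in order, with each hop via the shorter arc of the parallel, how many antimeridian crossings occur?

Leg 1: +172.289° → -64.237°, shortest Δλ = 123.474° (east) — crosses 180°.
Leg 2: -64.237° → -23.966°, shortest Δλ = 40.271° (east) — does not cross 180°.
Total crossings: 1.

1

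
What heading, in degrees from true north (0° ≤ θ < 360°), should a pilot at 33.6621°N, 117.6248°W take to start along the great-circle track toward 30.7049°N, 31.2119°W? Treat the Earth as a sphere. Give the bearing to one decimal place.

Δλ = -31.2119 − -117.6248 = 86.4129°.
θ = atan2( sin Δλ · cos φ₂ , cos φ₁ · sin φ₂ − sin φ₁ · cos φ₂ · cos Δλ )
  = atan2(0.85812, 0.39518) = 65.273° → normalised to [0°, 360°): 65.273°.

65.3°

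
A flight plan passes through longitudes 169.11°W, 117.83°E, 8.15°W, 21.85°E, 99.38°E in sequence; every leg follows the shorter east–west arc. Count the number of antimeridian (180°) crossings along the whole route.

1

Leg 1: -169.11° → +117.83°, shortest Δλ = -73.06° (west) — crosses 180°.
Leg 2: +117.83° → -8.15°, shortest Δλ = -125.98° (west) — does not cross 180°.
Leg 3: -8.15° → +21.85°, shortest Δλ = 30.0° (east) — does not cross 180°.
Leg 4: +21.85° → +99.38°, shortest Δλ = 77.53° (east) — does not cross 180°.
Total crossings: 1.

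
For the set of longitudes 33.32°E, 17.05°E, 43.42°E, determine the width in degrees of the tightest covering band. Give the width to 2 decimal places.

26.37°

Sort the longitudes: +17.05°, +33.32°, +43.42°.
Eastward gaps between consecutive values (wrapping around): 16.27°, 10.10°, 333.63°.
Largest gap = 333.63° ⇒ minimal covering band is its complement: 360° − 333.63° = 26.37°.
Band runs from +17.05° eastward to +43.42°.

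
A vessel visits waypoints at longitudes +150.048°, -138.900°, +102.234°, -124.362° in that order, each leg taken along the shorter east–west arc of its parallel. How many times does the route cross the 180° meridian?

3

Leg 1: +150.048° → -138.900°, shortest Δλ = 71.052° (east) — crosses 180°.
Leg 2: -138.900° → +102.234°, shortest Δλ = -118.866° (west) — crosses 180°.
Leg 3: +102.234° → -124.362°, shortest Δλ = 133.404° (east) — crosses 180°.
Total crossings: 3.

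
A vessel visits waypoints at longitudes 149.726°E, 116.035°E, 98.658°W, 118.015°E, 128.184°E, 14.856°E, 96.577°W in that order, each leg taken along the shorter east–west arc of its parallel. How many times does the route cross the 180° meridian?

Leg 1: +149.726° → +116.035°, shortest Δλ = -33.691° (west) — does not cross 180°.
Leg 2: +116.035° → -98.658°, shortest Δλ = 145.307° (east) — crosses 180°.
Leg 3: -98.658° → +118.015°, shortest Δλ = -143.327° (west) — crosses 180°.
Leg 4: +118.015° → +128.184°, shortest Δλ = 10.169° (east) — does not cross 180°.
Leg 5: +128.184° → +14.856°, shortest Δλ = -113.328° (west) — does not cross 180°.
Leg 6: +14.856° → -96.577°, shortest Δλ = -111.433° (west) — does not cross 180°.
Total crossings: 2.

2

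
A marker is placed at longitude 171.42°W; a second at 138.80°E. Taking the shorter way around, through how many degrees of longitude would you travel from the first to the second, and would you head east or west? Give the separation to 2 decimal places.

Raw difference: 138.80 − -171.42 = 310.22°.
Normalise into (−180°, 180°]: 310.22° − 360° = -49.78°.
Negative ⇒ the second point lies to the west; separation 49.78°.

49.78° west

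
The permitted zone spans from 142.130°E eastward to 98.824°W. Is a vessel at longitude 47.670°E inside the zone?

Band width going east from +142.130° to -98.824°: ((-98.824 − 142.130) mod 360) = 119.046°.
Offset of +47.670° east of the west edge: ((47.670 − 142.130) mod 360) = 265.540°.
265.540° > 119.046° ⇒ outside.

No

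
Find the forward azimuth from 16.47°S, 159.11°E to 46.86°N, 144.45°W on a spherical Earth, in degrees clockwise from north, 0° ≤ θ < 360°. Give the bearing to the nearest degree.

35°

Δλ = -144.45 − 159.11 = -303.56°; wrapped into (−180°, 180°]: 56.44°.
θ = atan2( sin Δλ · cos φ₂ , cos φ₁ · sin φ₂ − sin φ₁ · cos φ₂ · cos Δλ )
  = atan2(0.56980, 0.80691) = 35.228° → normalised to [0°, 360°): 35.228°.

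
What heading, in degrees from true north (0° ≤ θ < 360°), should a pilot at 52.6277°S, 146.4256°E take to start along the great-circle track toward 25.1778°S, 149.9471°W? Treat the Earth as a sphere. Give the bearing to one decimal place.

85.7°

Δλ = -149.9471 − 146.4256 = -296.3727°; wrapped into (−180°, 180°]: 63.6273°.
θ = atan2( sin Δλ · cos φ₂ , cos φ₁ · sin φ₂ − sin φ₁ · cos φ₂ · cos Δλ )
  = atan2(0.81080, 0.06124) = 85.680° → normalised to [0°, 360°): 85.680°.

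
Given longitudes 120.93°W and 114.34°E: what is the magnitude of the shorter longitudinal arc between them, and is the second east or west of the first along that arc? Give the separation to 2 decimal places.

Raw difference: 114.34 − -120.93 = 235.27°.
Normalise into (−180°, 180°]: 235.27° − 360° = -124.73°.
Negative ⇒ the second point lies to the west; separation 124.73°.

124.73° west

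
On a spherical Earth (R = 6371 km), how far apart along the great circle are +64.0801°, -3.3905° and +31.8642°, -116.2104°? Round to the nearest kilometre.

7859 km

Δλ = -116.2104 − -3.3905 = -112.8199°.
Δφ = 31.8642 − 64.0801 = -32.2159°.
a = sin²(Δφ/2) + cos φ₁ · cos φ₂ · sin²(Δλ/2) = 0.334589.
c = 2·atan2(√a, √(1−a)) = 1.23362 rad → d = 6371·c ≈ 7859.40 km.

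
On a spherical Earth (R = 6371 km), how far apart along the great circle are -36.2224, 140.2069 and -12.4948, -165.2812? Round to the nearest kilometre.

6026 km

Δλ = -165.2812 − 140.2069 = -305.4881°; wrapped into (−180°, 180°]: 54.5119°.
Δφ = -12.4948 − -36.2224 = 23.7276°.
a = sin²(Δφ/2) + cos φ₁ · cos φ₂ · sin²(Δλ/2) = 0.207456.
c = 2·atan2(√a, √(1−a)) = 0.94581 rad → d = 6371·c ≈ 6025.74 km.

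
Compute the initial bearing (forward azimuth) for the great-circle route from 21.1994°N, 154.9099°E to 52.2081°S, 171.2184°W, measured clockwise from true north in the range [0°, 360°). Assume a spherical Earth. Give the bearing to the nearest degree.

160°

Δλ = -171.2184 − 154.9099 = -326.1283°; wrapped into (−180°, 180°]: 33.8717°.
θ = atan2( sin Δλ · cos φ₂ , cos φ₁ · sin φ₂ − sin φ₁ · cos φ₂ · cos Δλ )
  = atan2(0.34153, -0.92075) = 159.649° → normalised to [0°, 360°): 159.649°.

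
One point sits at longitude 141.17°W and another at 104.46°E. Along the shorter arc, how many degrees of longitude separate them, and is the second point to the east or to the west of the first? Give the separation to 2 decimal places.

Raw difference: 104.46 − -141.17 = 245.63°.
Normalise into (−180°, 180°]: 245.63° − 360° = -114.37°.
Negative ⇒ the second point lies to the west; separation 114.37°.

114.37° west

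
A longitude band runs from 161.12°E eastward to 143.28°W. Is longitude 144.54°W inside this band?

Yes

Band width going east from +161.12° to -143.28°: ((-143.28 − 161.12) mod 360) = 55.60°.
Offset of -144.54° east of the west edge: ((-144.54 − 161.12) mod 360) = 54.34°.
54.34° ≤ 55.60° ⇒ inside.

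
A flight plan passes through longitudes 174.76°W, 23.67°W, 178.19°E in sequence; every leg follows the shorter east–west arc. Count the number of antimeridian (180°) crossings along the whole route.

Leg 1: -174.76° → -23.67°, shortest Δλ = 151.09° (east) — does not cross 180°.
Leg 2: -23.67° → +178.19°, shortest Δλ = -158.14° (west) — crosses 180°.
Total crossings: 1.

1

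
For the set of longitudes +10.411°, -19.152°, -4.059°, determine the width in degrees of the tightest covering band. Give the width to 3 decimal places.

Sort the longitudes: -19.152°, -4.059°, +10.411°.
Eastward gaps between consecutive values (wrapping around): 15.093°, 14.470°, 330.437°.
Largest gap = 330.437° ⇒ minimal covering band is its complement: 360° − 330.437° = 29.563°.
Band runs from -19.152° eastward to +10.411°.

29.563°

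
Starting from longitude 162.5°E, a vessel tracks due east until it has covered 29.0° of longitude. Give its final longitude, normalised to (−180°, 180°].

Start at +162.5°; shift +29.0° → +191.5°.
+191.5° lies outside (−180°, 180°]; subtract 360° → -168.5°.

168.5°W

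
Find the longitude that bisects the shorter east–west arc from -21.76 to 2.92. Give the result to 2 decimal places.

Signed shortest Δλ from -21.76° to +2.92° is +24.68°.
Midpoint longitude = -21.76° + (+24.68°)/2 = -21.76° + 12.34° = -9.42°.

-9.42°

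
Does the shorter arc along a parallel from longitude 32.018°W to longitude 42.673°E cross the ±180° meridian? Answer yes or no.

No

Signed shortest Δλ = ((42.673 − -32.018 + 180) mod 360) − 180 = 74.691°.
Going east by 74.691° from -32.018° reaches +42.673° without touching 180°.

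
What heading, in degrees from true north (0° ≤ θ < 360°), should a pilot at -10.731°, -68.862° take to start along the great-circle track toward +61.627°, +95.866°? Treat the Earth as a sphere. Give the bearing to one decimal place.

Δλ = 95.866 − -68.862 = 164.728°.
θ = atan2( sin Δλ · cos φ₂ , cos φ₁ · sin φ₂ − sin φ₁ · cos φ₂ · cos Δλ )
  = atan2(0.12517, 0.77913) = 9.127° → normalised to [0°, 360°): 9.127°.

9.1°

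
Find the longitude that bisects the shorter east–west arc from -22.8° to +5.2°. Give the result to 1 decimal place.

Signed shortest Δλ from -22.8° to +5.2° is +28.0°.
Midpoint longitude = -22.8° + (+28.0°)/2 = -22.8° + 14.0° = -8.8°.

-8.8°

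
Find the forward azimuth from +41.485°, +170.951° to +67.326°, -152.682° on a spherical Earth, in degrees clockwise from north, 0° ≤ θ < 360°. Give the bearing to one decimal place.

Δλ = -152.682 − 170.951 = -323.633°; wrapped into (−180°, 180°]: 36.367°.
θ = atan2( sin Δλ · cos φ₂ , cos φ₁ · sin φ₂ − sin φ₁ · cos φ₂ · cos Δλ )
  = atan2(0.22858, 0.48561) = 25.206° → normalised to [0°, 360°): 25.206°.

25.2°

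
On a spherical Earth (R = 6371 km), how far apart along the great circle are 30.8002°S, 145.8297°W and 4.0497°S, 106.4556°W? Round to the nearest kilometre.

Δλ = -106.4556 − -145.8297 = 39.3741°.
Δφ = -4.0497 − -30.8002 = 26.7505°.
a = sin²(Δφ/2) + cos φ₁ · cos φ₂ · sin²(Δλ/2) = 0.150752.
c = 2·atan2(√a, √(1−a)) = 0.79750 rad → d = 6371·c ≈ 5080.89 km.

5081 km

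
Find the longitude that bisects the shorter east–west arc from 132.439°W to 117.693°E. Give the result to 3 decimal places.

Signed shortest Δλ from -132.439° to +117.693° is -109.868°.
Midpoint longitude = -132.439° + (-109.868°)/2 = -132.439° − 54.934° = -187.373°.
Normalise into (−180°, 180°]: +172.627°.
(The naïve average (-132.439 + +117.693)/2 = -7.373° is on the wrong side of the globe.)

172.627°E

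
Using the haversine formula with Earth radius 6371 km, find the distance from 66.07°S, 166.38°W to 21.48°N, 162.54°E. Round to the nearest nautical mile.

Δλ = 162.54 − -166.38 = 328.92°; wrapped into (−180°, 180°]: -31.08°.
Δφ = 21.48 − -66.07 = 87.55°.
a = sin²(Δφ/2) + cos φ₁ · cos φ₂ · sin²(Δλ/2) = 0.505718.
c = 2·atan2(√a, √(1−a)) = 1.58223 rad → d = 6371·c ≈ 10080.40 km ≈ 5442.98 nmi.

5443 nmi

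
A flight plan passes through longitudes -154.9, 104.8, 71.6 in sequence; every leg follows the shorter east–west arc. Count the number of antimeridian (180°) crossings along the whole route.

Leg 1: -154.9° → +104.8°, shortest Δλ = -100.3° (west) — crosses 180°.
Leg 2: +104.8° → +71.6°, shortest Δλ = -33.2° (west) — does not cross 180°.
Total crossings: 1.

1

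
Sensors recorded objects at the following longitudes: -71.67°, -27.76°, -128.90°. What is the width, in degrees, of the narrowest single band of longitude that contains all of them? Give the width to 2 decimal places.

Sort the longitudes: -128.90°, -71.67°, -27.76°.
Eastward gaps between consecutive values (wrapping around): 57.23°, 43.91°, 258.86°.
Largest gap = 258.86° ⇒ minimal covering band is its complement: 360° − 258.86° = 101.14°.
Band runs from -128.90° eastward to -27.76°.

101.14°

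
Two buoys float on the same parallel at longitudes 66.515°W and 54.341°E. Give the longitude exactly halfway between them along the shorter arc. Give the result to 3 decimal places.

6.087°W

Signed shortest Δλ from -66.515° to +54.341° is +120.856°.
Midpoint longitude = -66.515° + (+120.856°)/2 = -66.515° + 60.428° = -6.087°.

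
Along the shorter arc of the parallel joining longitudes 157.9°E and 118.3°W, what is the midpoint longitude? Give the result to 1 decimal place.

Signed shortest Δλ from +157.9° to -118.3° is +83.8°.
Midpoint longitude = +157.9° + (+83.8°)/2 = +157.9° + 41.9° = +199.8°.
Normalise into (−180°, 180°]: -160.2°.
(The naïve average (+157.9 + -118.3)/2 = 19.8° is on the wrong side of the globe.)

160.2°W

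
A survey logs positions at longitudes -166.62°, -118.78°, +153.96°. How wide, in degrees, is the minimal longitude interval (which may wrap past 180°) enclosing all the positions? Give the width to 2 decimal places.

Sort the longitudes: -166.62°, -118.78°, +153.96°.
Eastward gaps between consecutive values (wrapping around): 47.84°, 272.74°, 39.42°.
Largest gap = 272.74° ⇒ minimal covering band is its complement: 360° − 272.74° = 87.26°.
Band runs from +153.96° eastward to -118.78°, crossing the antimeridian.

87.26°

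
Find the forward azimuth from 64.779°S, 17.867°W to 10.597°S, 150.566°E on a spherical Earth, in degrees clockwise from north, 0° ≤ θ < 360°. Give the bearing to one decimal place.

Δλ = 150.566 − -17.867 = 168.433°.
θ = atan2( sin Δλ · cos φ₂ , cos φ₁ · sin φ₂ − sin φ₁ · cos φ₂ · cos Δλ )
  = atan2(0.19709, -0.94954) = 168.274° → normalised to [0°, 360°): 168.274°.

168.3°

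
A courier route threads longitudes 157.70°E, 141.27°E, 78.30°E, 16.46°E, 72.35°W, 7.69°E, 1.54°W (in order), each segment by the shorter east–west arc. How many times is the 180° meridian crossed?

Leg 1: +157.70° → +141.27°, shortest Δλ = -16.43° (west) — does not cross 180°.
Leg 2: +141.27° → +78.30°, shortest Δλ = -62.97° (west) — does not cross 180°.
Leg 3: +78.30° → +16.46°, shortest Δλ = -61.84° (west) — does not cross 180°.
Leg 4: +16.46° → -72.35°, shortest Δλ = -88.81° (west) — does not cross 180°.
Leg 5: -72.35° → +7.69°, shortest Δλ = 80.04° (east) — does not cross 180°.
Leg 6: +7.69° → -1.54°, shortest Δλ = -9.23° (west) — does not cross 180°.
Total crossings: 0.

0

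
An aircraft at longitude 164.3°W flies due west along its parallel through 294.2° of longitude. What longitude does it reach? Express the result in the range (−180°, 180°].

98.5°W

Start at -164.3°; shift −294.2° → -458.5°.
-458.5° lies outside (−180°, 180°]; add 360° → -98.5°.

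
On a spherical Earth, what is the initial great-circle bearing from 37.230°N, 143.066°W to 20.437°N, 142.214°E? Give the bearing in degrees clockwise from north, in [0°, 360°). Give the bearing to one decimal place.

Δλ = 142.214 − -143.066 = 285.280°; wrapped into (−180°, 180°]: -74.720°.
θ = atan2( sin Δλ · cos φ₂ , cos φ₁ · sin φ₂ − sin φ₁ · cos φ₂ · cos Δλ )
  = atan2(-0.90393, 0.12861) = -81.902° → normalised to [0°, 360°): 278.098°.

278.1°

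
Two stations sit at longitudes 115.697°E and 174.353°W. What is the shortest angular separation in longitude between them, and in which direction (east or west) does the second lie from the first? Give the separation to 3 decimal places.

Raw difference: -174.353 − 115.697 = -290.05°.
Normalise into (−180°, 180°]: -290.05° + 360° = 69.95°.
Positive ⇒ the second point lies to the east; separation 69.950°.

69.950° east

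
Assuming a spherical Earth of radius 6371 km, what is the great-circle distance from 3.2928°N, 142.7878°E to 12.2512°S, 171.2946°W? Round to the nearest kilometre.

Δλ = -171.2946 − 142.7878 = -314.0824°; wrapped into (−180°, 180°]: 45.9176°.
Δφ = -12.2512 − 3.2928 = -15.5440°.
a = sin²(Δφ/2) + cos φ₁ · cos φ₂ · sin²(Δλ/2) = 0.166731.
c = 2·atan2(√a, √(1−a)) = 0.84124 rad → d = 6371·c ≈ 5359.55 km.

5360 km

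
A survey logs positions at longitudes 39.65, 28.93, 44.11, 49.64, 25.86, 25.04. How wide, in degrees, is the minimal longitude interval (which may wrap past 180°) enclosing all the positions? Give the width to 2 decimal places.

Sort the longitudes: +25.04°, +25.86°, +28.93°, +39.65°, +44.11°, +49.64°.
Eastward gaps between consecutive values (wrapping around): 0.82°, 3.07°, 10.72°, 4.46°, 5.53°, 335.40°.
Largest gap = 335.40° ⇒ minimal covering band is its complement: 360° − 335.40° = 24.60°.
Band runs from +25.04° eastward to +49.64°.

24.60°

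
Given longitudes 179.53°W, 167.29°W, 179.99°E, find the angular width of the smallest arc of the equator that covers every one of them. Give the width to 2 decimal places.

Sort the longitudes: -179.53°, -167.29°, +179.99°.
Eastward gaps between consecutive values (wrapping around): 12.24°, 347.28°, 0.48°.
Largest gap = 347.28° ⇒ minimal covering band is its complement: 360° − 347.28° = 12.72°.
Band runs from +179.99° eastward to -167.29°, crossing the antimeridian.

12.72°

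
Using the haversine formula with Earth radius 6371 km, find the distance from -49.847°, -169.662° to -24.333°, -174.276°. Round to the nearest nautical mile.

1547 nmi

Δλ = -174.276 − -169.662 = -4.614°.
Δφ = -24.333 − -49.847 = 25.514°.
a = sin²(Δφ/2) + cos φ₁ · cos φ₂ · sin²(Δλ/2) = 0.049712.
c = 2·atan2(√a, √(1−a)) = 0.44970 rad → d = 6371·c ≈ 2865.06 km ≈ 1547.01 nmi.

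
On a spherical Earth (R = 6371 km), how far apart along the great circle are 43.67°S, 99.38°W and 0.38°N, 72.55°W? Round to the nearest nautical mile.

Δλ = -72.55 − -99.38 = 26.83°.
Δφ = 0.38 − -43.67 = 44.05°.
a = sin²(Δφ/2) + cos φ₁ · cos φ₂ · sin²(Δλ/2) = 0.179566.
c = 2·atan2(√a, √(1−a)) = 0.87517 rad → d = 6371·c ≈ 5575.69 km ≈ 3010.63 nmi.

3011 nmi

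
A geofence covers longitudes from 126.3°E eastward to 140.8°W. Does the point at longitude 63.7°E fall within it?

Band width going east from +126.3° to -140.8°: ((-140.8 − 126.3) mod 360) = 92.9°.
Offset of +63.7° east of the west edge: ((63.7 − 126.3) mod 360) = 297.4°.
297.4° > 92.9° ⇒ outside.

No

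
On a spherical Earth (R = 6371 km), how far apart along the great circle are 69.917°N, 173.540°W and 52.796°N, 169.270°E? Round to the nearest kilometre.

2095 km

Δλ = 169.270 − -173.540 = 342.810°; wrapped into (−180°, 180°]: -17.190°.
Δφ = 52.796 − 69.917 = -17.121°.
a = sin²(Δφ/2) + cos φ₁ · cos φ₂ · sin²(Δλ/2) = 0.026795.
c = 2·atan2(√a, √(1−a)) = 0.32886 rad → d = 6371·c ≈ 2095.18 km.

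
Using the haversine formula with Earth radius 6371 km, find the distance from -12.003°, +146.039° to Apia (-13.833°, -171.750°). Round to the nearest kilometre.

4574 km

Δλ = -171.750 − 146.039 = -317.789°; wrapped into (−180°, 180°]: 42.211°.
Δφ = -13.833 − -12.003 = -1.830°.
a = sin²(Δφ/2) + cos φ₁ · cos φ₂ · sin²(Δλ/2) = 0.123404.
c = 2·atan2(√a, √(1−a)) = 0.71789 rad → d = 6371·c ≈ 4573.71 km.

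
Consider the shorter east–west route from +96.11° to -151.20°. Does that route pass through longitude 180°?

Naïve |-151.20 − 96.11| = 247.31° > 180°, so the shorter arc goes the other way round — across 180°.
Signed shortest Δλ = ((-151.20 − 96.11 + 180) mod 360) − 180 = 112.69°.
Going east by 112.69° from +96.11° passes through 180° before reaching -151.20°.

Yes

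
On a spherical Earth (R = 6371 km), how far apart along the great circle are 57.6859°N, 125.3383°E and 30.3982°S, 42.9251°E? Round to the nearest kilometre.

Δλ = 42.9251 − 125.3383 = -82.4132°.
Δφ = -30.3982 − 57.6859 = -88.0841°.
a = sin²(Δφ/2) + cos φ₁ · cos φ₂ · sin²(Δλ/2) = 0.683383.
c = 2·atan2(√a, √(1−a)) = 1.94633 rad → d = 6371·c ≈ 12400.05 km.

12400 km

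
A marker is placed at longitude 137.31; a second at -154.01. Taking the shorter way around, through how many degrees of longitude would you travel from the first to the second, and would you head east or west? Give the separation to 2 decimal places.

68.68° east

Raw difference: -154.01 − 137.31 = -291.32°.
Normalise into (−180°, 180°]: -291.32° + 360° = 68.68°.
Positive ⇒ the second point lies to the east; separation 68.68°.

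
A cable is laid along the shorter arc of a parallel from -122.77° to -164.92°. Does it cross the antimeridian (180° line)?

Signed shortest Δλ = ((-164.92 − -122.77 + 180) mod 360) − 180 = -42.15°.
Going west by 42.15° from -122.77° reaches -164.92° without touching 180°.

No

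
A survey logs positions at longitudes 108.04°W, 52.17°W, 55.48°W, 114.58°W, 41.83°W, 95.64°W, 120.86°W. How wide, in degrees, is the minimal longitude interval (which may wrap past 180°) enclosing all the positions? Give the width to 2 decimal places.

79.03°

Sort the longitudes: -120.86°, -114.58°, -108.04°, -95.64°, -55.48°, -52.17°, -41.83°.
Eastward gaps between consecutive values (wrapping around): 6.28°, 6.54°, 12.40°, 40.16°, 3.31°, 10.34°, 280.97°.
Largest gap = 280.97° ⇒ minimal covering band is its complement: 360° − 280.97° = 79.03°.
Band runs from -120.86° eastward to -41.83°.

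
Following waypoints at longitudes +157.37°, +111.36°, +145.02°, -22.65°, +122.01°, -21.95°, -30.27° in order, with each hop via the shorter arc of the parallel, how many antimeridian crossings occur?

Leg 1: +157.37° → +111.36°, shortest Δλ = -46.01° (west) — does not cross 180°.
Leg 2: +111.36° → +145.02°, shortest Δλ = 33.66° (east) — does not cross 180°.
Leg 3: +145.02° → -22.65°, shortest Δλ = -167.67° (west) — does not cross 180°.
Leg 4: -22.65° → +122.01°, shortest Δλ = 144.66° (east) — does not cross 180°.
Leg 5: +122.01° → -21.95°, shortest Δλ = -143.96° (west) — does not cross 180°.
Leg 6: -21.95° → -30.27°, shortest Δλ = -8.32° (west) — does not cross 180°.
Total crossings: 0.

0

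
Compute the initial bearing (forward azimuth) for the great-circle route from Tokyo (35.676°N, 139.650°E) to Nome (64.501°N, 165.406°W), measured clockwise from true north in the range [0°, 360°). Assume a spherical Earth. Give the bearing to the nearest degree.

Δλ = -165.406 − 139.650 = -305.056°; wrapped into (−180°, 180°]: 54.944°.
θ = atan2( sin Δλ · cos φ₂ , cos φ₁ · sin φ₂ − sin φ₁ · cos φ₂ · cos Δλ )
  = atan2(0.35240, 0.58900) = 30.892° → normalised to [0°, 360°): 30.892°.

31°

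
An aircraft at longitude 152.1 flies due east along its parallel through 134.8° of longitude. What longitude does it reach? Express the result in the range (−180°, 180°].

Start at +152.1°; shift +134.8° → +286.9°.
+286.9° lies outside (−180°, 180°]; subtract 360° → -73.1°.

-73.1°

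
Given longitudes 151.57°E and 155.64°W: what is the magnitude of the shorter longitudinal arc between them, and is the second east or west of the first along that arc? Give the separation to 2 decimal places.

Raw difference: -155.64 − 151.57 = -307.21°.
Normalise into (−180°, 180°]: -307.21° + 360° = 52.79°.
Positive ⇒ the second point lies to the east; separation 52.79°.

52.79° east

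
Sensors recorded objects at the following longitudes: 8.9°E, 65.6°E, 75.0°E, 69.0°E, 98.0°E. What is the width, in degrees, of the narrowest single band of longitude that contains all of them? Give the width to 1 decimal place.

Sort the longitudes: +8.9°, +65.6°, +69.0°, +75.0°, +98.0°.
Eastward gaps between consecutive values (wrapping around): 56.7°, 3.4°, 6.0°, 23.0°, 270.9°.
Largest gap = 270.9° ⇒ minimal covering band is its complement: 360° − 270.9° = 89.1°.
Band runs from +8.9° eastward to +98.0°.

89.1°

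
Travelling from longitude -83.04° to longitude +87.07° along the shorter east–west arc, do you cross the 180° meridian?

Signed shortest Δλ = ((87.07 − -83.04 + 180) mod 360) − 180 = 170.11°.
Going east by 170.11° from -83.04° reaches +87.07° without touching 180°.

No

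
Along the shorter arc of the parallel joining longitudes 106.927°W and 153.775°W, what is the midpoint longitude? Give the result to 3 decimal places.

130.351°W

Signed shortest Δλ from -106.927° to -153.775° is -46.848°.
Midpoint longitude = -106.927° + (-46.848°)/2 = -106.927° − 23.424° = -130.351°.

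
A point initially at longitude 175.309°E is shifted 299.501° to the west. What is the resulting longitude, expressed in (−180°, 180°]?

Start at +175.309°; shift −299.501° → -124.192°.
-124.192° already lies in (−180°, 180°].

124.192°W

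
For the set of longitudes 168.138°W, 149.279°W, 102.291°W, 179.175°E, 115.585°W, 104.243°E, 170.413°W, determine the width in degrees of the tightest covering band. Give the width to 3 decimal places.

153.466°

Sort the longitudes: -170.413°, -168.138°, -149.279°, -115.585°, -102.291°, +104.243°, +179.175°.
Eastward gaps between consecutive values (wrapping around): 2.275°, 18.859°, 33.694°, 13.294°, 206.534°, 74.932°, 10.412°.
Largest gap = 206.534° ⇒ minimal covering band is its complement: 360° − 206.534° = 153.466°.
Band runs from +104.243° eastward to -102.291°, crossing the antimeridian.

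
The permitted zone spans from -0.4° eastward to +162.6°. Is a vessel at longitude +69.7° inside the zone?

Band width going east from -0.4° to +162.6°: ((162.6 − -0.4) mod 360) = 163.0°.
Offset of +69.7° east of the west edge: ((69.7 − -0.4) mod 360) = 70.1°.
70.1° ≤ 163.0° ⇒ inside.

Yes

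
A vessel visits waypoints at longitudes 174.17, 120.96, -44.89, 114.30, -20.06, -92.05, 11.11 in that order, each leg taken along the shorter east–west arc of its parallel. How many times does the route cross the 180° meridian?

Leg 1: +174.17° → +120.96°, shortest Δλ = -53.21° (west) — does not cross 180°.
Leg 2: +120.96° → -44.89°, shortest Δλ = -165.85° (west) — does not cross 180°.
Leg 3: -44.89° → +114.30°, shortest Δλ = 159.19° (east) — does not cross 180°.
Leg 4: +114.30° → -20.06°, shortest Δλ = -134.36° (west) — does not cross 180°.
Leg 5: -20.06° → -92.05°, shortest Δλ = -71.99° (west) — does not cross 180°.
Leg 6: -92.05° → +11.11°, shortest Δλ = 103.16° (east) — does not cross 180°.
Total crossings: 0.

0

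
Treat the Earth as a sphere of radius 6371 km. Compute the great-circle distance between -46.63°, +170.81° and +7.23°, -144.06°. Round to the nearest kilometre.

7461 km

Δλ = -144.06 − 170.81 = -314.87°; wrapped into (−180°, 180°]: 45.13°.
Δφ = 7.23 − -46.63 = 53.86°.
a = sin²(Δφ/2) + cos φ₁ · cos φ₂ · sin²(Δλ/2) = 0.305433.
c = 2·atan2(√a, √(1−a)) = 1.17111 rad → d = 6371·c ≈ 7461.11 km.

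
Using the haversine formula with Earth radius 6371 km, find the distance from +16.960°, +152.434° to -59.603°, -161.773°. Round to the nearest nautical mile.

Δλ = -161.773 − 152.434 = -314.207°; wrapped into (−180°, 180°]: 45.793°.
Δφ = -59.603 − 16.960 = -76.563°.
a = sin²(Δφ/2) + cos φ₁ · cos φ₂ · sin²(Δλ/2) = 0.457074.
c = 2·atan2(√a, √(1−a)) = 1.48484 rad → d = 6371·c ≈ 9459.91 km ≈ 5107.94 nmi.

5108 nmi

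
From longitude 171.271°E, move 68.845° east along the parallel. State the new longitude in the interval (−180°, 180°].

Start at +171.271°; shift +68.845° → +240.116°.
+240.116° lies outside (−180°, 180°]; subtract 360° → -119.884°.

119.884°W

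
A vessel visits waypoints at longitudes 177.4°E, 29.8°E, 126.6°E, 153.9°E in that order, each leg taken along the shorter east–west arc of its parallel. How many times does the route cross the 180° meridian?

Leg 1: +177.4° → +29.8°, shortest Δλ = -147.6° (west) — does not cross 180°.
Leg 2: +29.8° → +126.6°, shortest Δλ = 96.8° (east) — does not cross 180°.
Leg 3: +126.6° → +153.9°, shortest Δλ = 27.3° (east) — does not cross 180°.
Total crossings: 0.

0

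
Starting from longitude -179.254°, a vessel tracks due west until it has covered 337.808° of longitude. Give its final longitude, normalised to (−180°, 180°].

-157.062°

Start at -179.254°; shift −337.808° → -517.062°.
-517.062° lies outside (−180°, 180°]; add 360° → -157.062°.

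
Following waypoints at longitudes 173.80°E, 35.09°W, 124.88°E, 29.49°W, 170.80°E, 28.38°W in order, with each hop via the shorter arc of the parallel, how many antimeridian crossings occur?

Leg 1: +173.80° → -35.09°, shortest Δλ = 151.11° (east) — crosses 180°.
Leg 2: -35.09° → +124.88°, shortest Δλ = 159.97° (east) — does not cross 180°.
Leg 3: +124.88° → -29.49°, shortest Δλ = -154.37° (west) — does not cross 180°.
Leg 4: -29.49° → +170.80°, shortest Δλ = -159.71° (west) — crosses 180°.
Leg 5: +170.80° → -28.38°, shortest Δλ = 160.82° (east) — crosses 180°.
Total crossings: 3.

3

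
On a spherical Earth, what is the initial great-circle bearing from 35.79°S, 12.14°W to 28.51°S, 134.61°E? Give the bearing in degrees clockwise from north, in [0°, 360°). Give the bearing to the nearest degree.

Δλ = 134.61 − -12.14 = 146.75°.
θ = atan2( sin Δλ · cos φ₂ , cos φ₁ · sin φ₂ − sin φ₁ · cos φ₂ · cos Δλ )
  = atan2(0.48180, -0.81694) = 149.469° → normalised to [0°, 360°): 149.469°.

149°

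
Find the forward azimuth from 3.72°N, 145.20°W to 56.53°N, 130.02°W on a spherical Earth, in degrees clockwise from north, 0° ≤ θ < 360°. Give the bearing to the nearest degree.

Δλ = -130.02 − -145.20 = 15.18°.
θ = atan2( sin Δλ · cos φ₂ , cos φ₁ · sin φ₂ − sin φ₁ · cos φ₂ · cos Δλ )
  = atan2(0.14441, 0.79788) = 10.259° → normalised to [0°, 360°): 10.259°.

10°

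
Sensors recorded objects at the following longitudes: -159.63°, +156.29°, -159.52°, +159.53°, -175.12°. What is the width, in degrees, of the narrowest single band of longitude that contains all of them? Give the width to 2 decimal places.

44.19°

Sort the longitudes: -175.12°, -159.63°, -159.52°, +156.29°, +159.53°.
Eastward gaps between consecutive values (wrapping around): 15.49°, 0.11°, 315.81°, 3.24°, 25.35°.
Largest gap = 315.81° ⇒ minimal covering band is its complement: 360° − 315.81° = 44.19°.
Band runs from +156.29° eastward to -159.52°, crossing the antimeridian.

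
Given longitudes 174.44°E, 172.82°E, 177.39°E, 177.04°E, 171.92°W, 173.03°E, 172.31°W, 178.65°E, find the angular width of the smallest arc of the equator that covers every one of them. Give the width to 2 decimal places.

15.26°

Sort the longitudes: -172.31°, -171.92°, +172.82°, +173.03°, +174.44°, +177.04°, +177.39°, +178.65°.
Eastward gaps between consecutive values (wrapping around): 0.39°, 344.74°, 0.21°, 1.41°, 2.60°, 0.35°, 1.26°, 9.04°.
Largest gap = 344.74° ⇒ minimal covering band is its complement: 360° − 344.74° = 15.26°.
Band runs from +172.82° eastward to -171.92°, crossing the antimeridian.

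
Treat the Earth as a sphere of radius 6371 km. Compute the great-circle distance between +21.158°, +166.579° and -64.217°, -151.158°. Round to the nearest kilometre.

10166 km

Δλ = -151.158 − 166.579 = -317.737°; wrapped into (−180°, 180°]: 42.263°.
Δφ = -64.217 − 21.158 = -85.375°.
a = sin²(Δφ/2) + cos φ₁ · cos φ₂ · sin²(Δλ/2) = 0.512403.
c = 2·atan2(√a, √(1−a)) = 1.59561 rad → d = 6371·c ≈ 10165.60 km.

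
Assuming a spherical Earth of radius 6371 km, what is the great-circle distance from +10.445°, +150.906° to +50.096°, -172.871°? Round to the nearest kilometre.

Δλ = -172.871 − 150.906 = -323.777°; wrapped into (−180°, 180°]: 36.223°.
Δφ = 50.096 − 10.445 = 39.651°.
a = sin²(Δφ/2) + cos φ₁ · cos φ₂ · sin²(Δλ/2) = 0.175994.
c = 2·atan2(√a, √(1−a)) = 0.86582 rad → d = 6371·c ≈ 5516.17 km.

5516 km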